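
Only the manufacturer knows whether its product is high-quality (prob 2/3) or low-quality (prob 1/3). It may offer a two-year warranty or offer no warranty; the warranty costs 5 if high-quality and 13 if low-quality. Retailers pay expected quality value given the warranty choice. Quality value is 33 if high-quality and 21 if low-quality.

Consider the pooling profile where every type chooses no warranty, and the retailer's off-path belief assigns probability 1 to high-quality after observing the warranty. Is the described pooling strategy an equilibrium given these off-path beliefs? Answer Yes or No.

Yes

On path, the retailer holds the prior and pays 2/3·33 + 1/3·21 = 29. Off path (the warranty), believing high-quality, it pays 33.
high-quality: no warranty nets 29; the warranty nets 33 − 5 = 28. high-quality stays.
low-quality: no warranty nets 29; the warranty nets 33 − 13 = 20. low-quality stays.
No type deviates, so pooling is sustained.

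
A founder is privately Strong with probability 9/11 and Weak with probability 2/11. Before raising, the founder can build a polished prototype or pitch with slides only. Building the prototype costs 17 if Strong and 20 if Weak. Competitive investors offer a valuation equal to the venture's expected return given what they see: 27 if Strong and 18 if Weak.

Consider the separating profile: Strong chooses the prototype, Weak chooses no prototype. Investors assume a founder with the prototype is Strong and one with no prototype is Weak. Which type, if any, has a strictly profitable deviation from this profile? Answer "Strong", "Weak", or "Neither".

Strong

The prototype pays 27; no prototype pays 18.
Strong: assigned the prototype, nets 27 − 17 = 10; deviating to no prototype nets 18.
Weak: assigned no prototype, nets 18; deviating to the prototype nets 27 − 20 = 7.
The Strong type gains 8 by deviating.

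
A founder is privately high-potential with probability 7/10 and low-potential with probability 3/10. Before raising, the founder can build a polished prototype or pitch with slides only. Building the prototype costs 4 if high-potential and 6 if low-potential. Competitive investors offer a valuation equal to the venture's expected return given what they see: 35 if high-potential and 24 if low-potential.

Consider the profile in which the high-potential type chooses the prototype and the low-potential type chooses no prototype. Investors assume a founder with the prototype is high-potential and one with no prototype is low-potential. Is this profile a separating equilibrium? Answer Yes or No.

Under these beliefs, the prototype earns valuation 35 and no prototype earns valuation 24.
high-potential: the prototype nets 35 − 4 = 31; no prototype nets 24. high-potential prefers the prototype.
low-potential: the prototype nets 35 − 6 = 29; no prototype nets 24. low-potential would deviate to the prototype.
low-potential has a profitable deviation, so the profile is not an equilibrium.

No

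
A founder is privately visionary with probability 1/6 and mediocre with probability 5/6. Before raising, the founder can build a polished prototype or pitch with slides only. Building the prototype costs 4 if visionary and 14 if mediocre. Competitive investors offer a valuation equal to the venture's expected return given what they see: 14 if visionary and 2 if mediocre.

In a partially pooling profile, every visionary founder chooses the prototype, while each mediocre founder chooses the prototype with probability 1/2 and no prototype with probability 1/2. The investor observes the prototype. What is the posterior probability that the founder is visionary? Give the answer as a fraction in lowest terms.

P(the prototype) = (1/6)·1 + (5/6)·(1/2) = 7/12.
By Bayes' rule, P(visionary | the prototype) = (1/6) / (7/12) = 2/7.

2/7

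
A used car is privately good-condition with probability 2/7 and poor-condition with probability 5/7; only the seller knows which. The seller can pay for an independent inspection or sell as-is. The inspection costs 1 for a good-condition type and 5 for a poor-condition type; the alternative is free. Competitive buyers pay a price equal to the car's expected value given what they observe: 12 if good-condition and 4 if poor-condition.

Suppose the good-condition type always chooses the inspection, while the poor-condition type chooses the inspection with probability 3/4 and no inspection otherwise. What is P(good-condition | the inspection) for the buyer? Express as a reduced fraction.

8/23

P(the inspection) = (2/7)·1 + (5/7)·(3/4) = 23/28.
By Bayes' rule, P(good-condition | the inspection) = (2/7) / (23/28) = 8/23.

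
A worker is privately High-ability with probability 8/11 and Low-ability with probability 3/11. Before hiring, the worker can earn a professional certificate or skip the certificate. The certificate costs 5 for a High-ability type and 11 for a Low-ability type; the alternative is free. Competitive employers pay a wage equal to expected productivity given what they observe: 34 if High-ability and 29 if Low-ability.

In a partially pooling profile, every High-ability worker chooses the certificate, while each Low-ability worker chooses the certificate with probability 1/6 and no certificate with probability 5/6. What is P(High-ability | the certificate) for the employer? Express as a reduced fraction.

P(the certificate) = (8/11)·1 + (3/11)·(1/6) = 17/22.
By Bayes' rule, P(High-ability | the certificate) = (8/11) / (17/22) = 16/17.

16/17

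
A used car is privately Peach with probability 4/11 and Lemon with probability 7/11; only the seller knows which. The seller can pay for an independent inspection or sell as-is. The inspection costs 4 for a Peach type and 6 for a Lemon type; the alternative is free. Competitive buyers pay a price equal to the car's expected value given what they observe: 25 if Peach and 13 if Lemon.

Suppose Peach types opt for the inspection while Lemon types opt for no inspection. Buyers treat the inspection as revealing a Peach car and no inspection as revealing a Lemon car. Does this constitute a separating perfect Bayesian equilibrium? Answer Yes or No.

No

Under these beliefs, the inspection earns price 25 and no inspection earns price 13.
Peach: the inspection nets 25 − 4 = 21; no inspection nets 13. Peach prefers the inspection.
Lemon: the inspection nets 25 − 6 = 19; no inspection nets 13. Lemon would deviate to the inspection.
Lemon has a profitable deviation, so the profile is not an equilibrium.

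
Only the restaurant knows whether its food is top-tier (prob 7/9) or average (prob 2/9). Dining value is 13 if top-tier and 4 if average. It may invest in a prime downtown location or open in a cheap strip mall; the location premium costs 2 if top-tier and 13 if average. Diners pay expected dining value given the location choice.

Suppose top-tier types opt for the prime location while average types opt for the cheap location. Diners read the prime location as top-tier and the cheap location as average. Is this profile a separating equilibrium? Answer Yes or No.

Under these beliefs, the prime location earns price premium 13 and the cheap location earns price premium 4.
top-tier: the prime location nets 13 − 2 = 11; the cheap location nets 4. top-tier prefers the prime location.
average: the prime location nets 13 − 13 = 0; the cheap location nets 4. average prefers the cheap location.
Neither type deviates, so the separating profile is an equilibrium.

Yes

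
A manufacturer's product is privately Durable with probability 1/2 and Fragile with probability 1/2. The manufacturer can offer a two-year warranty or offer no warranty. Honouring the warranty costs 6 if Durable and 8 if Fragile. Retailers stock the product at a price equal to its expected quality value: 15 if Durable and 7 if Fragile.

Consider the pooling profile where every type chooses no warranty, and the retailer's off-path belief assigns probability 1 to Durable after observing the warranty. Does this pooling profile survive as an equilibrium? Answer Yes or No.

On path, the retailer holds the prior and pays 1/2·15 + 1/2·7 = 11. Off path (the warranty), believing Durable, it pays 15.
Durable: no warranty nets 11; the warranty nets 15 − 6 = 9. Durable stays.
Fragile: no warranty nets 11; the warranty nets 15 − 8 = 7. Fragile stays.
No type deviates, so pooling is sustained.

Yes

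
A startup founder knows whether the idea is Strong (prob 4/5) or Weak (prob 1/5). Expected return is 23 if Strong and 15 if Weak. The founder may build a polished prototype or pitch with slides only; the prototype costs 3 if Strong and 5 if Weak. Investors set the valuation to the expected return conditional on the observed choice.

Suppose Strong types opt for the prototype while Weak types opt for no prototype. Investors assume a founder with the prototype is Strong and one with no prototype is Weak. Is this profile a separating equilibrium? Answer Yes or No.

Under these beliefs, the prototype earns valuation 23 and no prototype earns valuation 15.
Strong: the prototype nets 23 − 3 = 20; no prototype nets 15. Strong prefers the prototype.
Weak: the prototype nets 23 − 5 = 18; no prototype nets 15. Weak would deviate to the prototype.
Weak has a profitable deviation, so the profile is not an equilibrium.

No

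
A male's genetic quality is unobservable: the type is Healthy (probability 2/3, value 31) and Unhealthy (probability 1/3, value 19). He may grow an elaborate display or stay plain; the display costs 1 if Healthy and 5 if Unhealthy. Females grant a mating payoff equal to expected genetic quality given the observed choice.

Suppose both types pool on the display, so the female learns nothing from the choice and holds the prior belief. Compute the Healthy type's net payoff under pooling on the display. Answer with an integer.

Pooled mating payoff = 2/3·31 + 1/3·19 = 27.
Healthy pays cost 1 for the display, so net payoff = 27 − 1 = 26.

26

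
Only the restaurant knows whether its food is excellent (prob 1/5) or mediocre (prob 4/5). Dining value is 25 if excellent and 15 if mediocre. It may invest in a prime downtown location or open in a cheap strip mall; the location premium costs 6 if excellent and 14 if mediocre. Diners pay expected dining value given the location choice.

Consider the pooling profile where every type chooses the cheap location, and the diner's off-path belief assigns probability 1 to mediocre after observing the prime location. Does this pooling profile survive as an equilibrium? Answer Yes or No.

Yes

On path, the diner holds the prior and pays 1/5·25 + 4/5·15 = 17. Off path (the prime location), believing mediocre, it pays 15.
excellent: the cheap location nets 17; the prime location nets 15 − 6 = 9. excellent stays.
mediocre: the cheap location nets 17; the prime location nets 15 − 14 = 1. mediocre stays.
No type deviates, so pooling is sustained.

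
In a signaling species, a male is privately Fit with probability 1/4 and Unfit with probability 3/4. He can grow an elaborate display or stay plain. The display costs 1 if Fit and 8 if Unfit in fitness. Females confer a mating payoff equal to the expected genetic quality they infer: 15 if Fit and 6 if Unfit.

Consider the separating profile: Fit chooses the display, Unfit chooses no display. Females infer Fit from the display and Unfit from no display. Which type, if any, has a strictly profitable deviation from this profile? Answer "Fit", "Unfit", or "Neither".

Unfit

The display pays 15; no display pays 6.
Fit: assigned the display, nets 15 − 1 = 14; deviating to no display nets 6.
Unfit: assigned no display, nets 6; deviating to the display nets 15 − 8 = 7.
The Unfit type gains 1 by deviating.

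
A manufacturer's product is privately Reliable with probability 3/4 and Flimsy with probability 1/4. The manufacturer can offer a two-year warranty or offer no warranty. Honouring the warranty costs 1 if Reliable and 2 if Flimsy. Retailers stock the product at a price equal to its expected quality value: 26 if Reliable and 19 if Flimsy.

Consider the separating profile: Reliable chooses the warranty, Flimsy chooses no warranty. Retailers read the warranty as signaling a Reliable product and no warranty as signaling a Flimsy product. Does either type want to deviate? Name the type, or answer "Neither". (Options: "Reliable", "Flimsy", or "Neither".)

Flimsy

The warranty pays 26; no warranty pays 19.
Reliable: assigned the warranty, nets 26 − 1 = 25; deviating to no warranty nets 19.
Flimsy: assigned no warranty, nets 19; deviating to the warranty nets 26 − 2 = 24.
The Flimsy type gains 5 by deviating.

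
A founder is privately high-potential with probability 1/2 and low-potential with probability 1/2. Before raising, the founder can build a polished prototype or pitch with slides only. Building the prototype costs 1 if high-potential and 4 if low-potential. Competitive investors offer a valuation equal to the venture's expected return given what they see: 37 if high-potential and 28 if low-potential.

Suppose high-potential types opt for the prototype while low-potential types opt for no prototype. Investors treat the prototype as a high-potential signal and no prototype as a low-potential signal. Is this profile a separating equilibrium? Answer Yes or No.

Under these beliefs, the prototype earns valuation 37 and no prototype earns valuation 28.
high-potential: the prototype nets 37 − 1 = 36; no prototype nets 28. high-potential prefers the prototype.
low-potential: the prototype nets 37 − 4 = 33; no prototype nets 28. low-potential would deviate to the prototype.
low-potential has a profitable deviation, so the profile is not an equilibrium.

No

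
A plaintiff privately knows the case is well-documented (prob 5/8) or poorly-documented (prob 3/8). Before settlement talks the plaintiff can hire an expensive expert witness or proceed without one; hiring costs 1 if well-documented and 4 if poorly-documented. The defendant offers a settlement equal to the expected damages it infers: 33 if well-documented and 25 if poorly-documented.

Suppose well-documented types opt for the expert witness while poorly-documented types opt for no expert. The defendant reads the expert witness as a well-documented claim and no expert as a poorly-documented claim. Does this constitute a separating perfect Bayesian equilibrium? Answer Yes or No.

No

Under these beliefs, the expert witness earns settlement 33 and no expert earns settlement 25.
well-documented: the expert witness nets 33 − 1 = 32; no expert nets 25. well-documented prefers the expert witness.
poorly-documented: the expert witness nets 33 − 4 = 29; no expert nets 25. poorly-documented would deviate to the expert witness.
poorly-documented has a profitable deviation, so the profile is not an equilibrium.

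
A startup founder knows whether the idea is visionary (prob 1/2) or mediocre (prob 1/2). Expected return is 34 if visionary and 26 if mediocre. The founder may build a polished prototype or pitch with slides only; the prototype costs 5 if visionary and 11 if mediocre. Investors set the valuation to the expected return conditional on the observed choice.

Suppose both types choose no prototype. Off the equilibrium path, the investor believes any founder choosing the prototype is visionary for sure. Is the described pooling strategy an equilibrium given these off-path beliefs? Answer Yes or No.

On path, the investor holds the prior and pays 1/2·34 + 1/2·26 = 30. Off path (the prototype), believing visionary, it pays 34.
visionary: no prototype nets 30; the prototype nets 34 − 5 = 29. visionary stays.
mediocre: no prototype nets 30; the prototype nets 34 − 11 = 23. mediocre stays.
No type deviates, so pooling is sustained.

Yes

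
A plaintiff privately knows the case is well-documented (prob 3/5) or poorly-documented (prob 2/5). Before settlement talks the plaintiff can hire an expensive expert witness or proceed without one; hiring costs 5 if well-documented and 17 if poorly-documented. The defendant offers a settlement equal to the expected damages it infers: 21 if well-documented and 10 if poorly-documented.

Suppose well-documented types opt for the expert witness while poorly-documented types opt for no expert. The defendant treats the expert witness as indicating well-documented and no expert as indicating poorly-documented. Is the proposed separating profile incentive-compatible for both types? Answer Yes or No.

Under these beliefs, the expert witness earns settlement 21 and no expert earns settlement 10.
well-documented: the expert witness nets 21 − 5 = 16; no expert nets 10. well-documented prefers the expert witness.
poorly-documented: the expert witness nets 21 − 17 = 4; no expert nets 10. poorly-documented prefers no expert.
Neither type deviates, so the separating profile is an equilibrium.

Yes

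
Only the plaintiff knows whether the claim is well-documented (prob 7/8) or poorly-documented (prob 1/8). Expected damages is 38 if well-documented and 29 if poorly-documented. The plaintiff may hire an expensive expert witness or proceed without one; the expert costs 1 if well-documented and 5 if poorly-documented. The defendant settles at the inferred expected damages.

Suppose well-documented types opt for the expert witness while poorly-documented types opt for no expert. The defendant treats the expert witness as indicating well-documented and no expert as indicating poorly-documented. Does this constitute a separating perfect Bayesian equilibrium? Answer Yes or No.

Under these beliefs, the expert witness earns settlement 38 and no expert earns settlement 29.
well-documented: the expert witness nets 38 − 1 = 37; no expert nets 29. well-documented prefers the expert witness.
poorly-documented: the expert witness nets 38 − 5 = 33; no expert nets 29. poorly-documented would deviate to the expert witness.
poorly-documented has a profitable deviation, so the profile is not an equilibrium.

No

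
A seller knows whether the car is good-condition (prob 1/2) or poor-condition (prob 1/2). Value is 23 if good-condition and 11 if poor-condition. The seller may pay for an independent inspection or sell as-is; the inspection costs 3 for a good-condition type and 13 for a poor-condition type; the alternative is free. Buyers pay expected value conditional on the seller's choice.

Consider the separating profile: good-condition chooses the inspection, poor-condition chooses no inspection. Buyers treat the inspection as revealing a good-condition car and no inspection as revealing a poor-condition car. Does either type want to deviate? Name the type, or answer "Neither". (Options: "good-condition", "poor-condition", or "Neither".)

Neither

The inspection pays 23; no inspection pays 11.
good-condition: assigned the inspection, nets 23 − 3 = 20; deviating to no inspection nets 11.
poor-condition: assigned no inspection, nets 11; deviating to the inspection nets 23 − 13 = 10.
Both types strictly prefer their assigned action; no profitable deviation.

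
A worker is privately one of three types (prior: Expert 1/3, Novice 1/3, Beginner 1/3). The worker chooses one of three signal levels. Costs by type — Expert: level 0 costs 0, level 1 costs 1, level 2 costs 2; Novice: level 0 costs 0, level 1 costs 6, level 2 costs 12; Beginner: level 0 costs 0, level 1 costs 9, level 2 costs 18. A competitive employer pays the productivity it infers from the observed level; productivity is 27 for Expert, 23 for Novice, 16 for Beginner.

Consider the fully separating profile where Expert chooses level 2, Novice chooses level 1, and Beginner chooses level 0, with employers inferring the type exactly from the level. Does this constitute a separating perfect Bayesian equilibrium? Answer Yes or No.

Separating wages: level 2 → 27, level 1 → 23, level 0 → 16.
Expert (assigned level 2): level 0: 16 − 0 = 16; level 1: 23 − 1 = 22; level 2: 27 − 2 = 25. Expert stays.
Novice (assigned level 1): level 0: 16 − 0 = 16; level 1: 23 − 6 = 17; level 2: 27 − 12 = 15. Novice stays.
Beginner (assigned level 0): level 0: 16 − 0 = 16; level 1: 23 − 9 = 14; level 2: 27 − 18 = 9. Beginner stays.
Every type prefers its assigned level; separation holds.

Yes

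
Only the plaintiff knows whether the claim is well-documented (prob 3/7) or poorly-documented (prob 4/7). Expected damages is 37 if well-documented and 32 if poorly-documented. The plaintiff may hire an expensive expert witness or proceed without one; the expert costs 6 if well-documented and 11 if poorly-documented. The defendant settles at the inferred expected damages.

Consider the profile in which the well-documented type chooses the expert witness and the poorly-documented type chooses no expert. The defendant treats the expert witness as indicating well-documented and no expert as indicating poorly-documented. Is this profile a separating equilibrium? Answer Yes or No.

Under these beliefs, the expert witness earns settlement 37 and no expert earns settlement 32.
well-documented: the expert witness nets 37 − 6 = 31; no expert nets 32. well-documented would deviate to no expert.
poorly-documented: the expert witness nets 37 − 11 = 26; no expert nets 32. poorly-documented prefers no expert.
well-documented has a profitable deviation, so the profile is not an equilibrium.

No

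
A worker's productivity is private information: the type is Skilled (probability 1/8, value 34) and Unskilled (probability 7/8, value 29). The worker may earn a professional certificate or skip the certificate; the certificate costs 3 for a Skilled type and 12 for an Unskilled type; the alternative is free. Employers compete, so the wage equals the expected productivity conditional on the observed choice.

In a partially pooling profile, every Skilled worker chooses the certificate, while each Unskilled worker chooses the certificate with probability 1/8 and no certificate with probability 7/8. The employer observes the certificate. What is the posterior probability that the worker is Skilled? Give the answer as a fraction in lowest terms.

8/15

P(the certificate) = (1/8)·1 + (7/8)·(1/8) = 15/64.
By Bayes' rule, P(Skilled | the certificate) = (1/8) / (15/64) = 8/15.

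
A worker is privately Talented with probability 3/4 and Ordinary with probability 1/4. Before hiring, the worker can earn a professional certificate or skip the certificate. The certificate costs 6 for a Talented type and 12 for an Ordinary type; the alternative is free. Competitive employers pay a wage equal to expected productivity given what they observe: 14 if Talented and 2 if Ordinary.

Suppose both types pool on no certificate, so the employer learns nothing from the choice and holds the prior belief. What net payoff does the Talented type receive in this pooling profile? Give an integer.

Pooled wage = 3/4·14 + 1/4·2 = 11.
Talented pays no cost for no certificate, so net payoff = 11.

11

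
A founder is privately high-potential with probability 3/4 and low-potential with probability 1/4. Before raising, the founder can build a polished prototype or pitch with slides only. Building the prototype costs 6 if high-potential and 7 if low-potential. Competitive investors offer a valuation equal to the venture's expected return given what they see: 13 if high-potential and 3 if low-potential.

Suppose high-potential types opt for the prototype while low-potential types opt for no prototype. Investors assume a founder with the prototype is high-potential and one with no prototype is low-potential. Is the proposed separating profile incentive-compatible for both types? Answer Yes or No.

Under these beliefs, the prototype earns valuation 13 and no prototype earns valuation 3.
high-potential: the prototype nets 13 − 6 = 7; no prototype nets 3. high-potential prefers the prototype.
low-potential: the prototype nets 13 − 7 = 6; no prototype nets 3. low-potential would deviate to the prototype.
low-potential has a profitable deviation, so the profile is not an equilibrium.

No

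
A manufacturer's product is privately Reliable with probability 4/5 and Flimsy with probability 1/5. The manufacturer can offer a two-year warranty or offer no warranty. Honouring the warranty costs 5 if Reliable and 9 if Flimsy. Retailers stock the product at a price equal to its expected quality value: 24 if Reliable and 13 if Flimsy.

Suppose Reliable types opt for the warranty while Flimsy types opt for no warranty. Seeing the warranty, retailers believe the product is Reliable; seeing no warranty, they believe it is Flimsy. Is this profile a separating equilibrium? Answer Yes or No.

Under these beliefs, the warranty earns price 24 and no warranty earns price 13.
Reliable: the warranty nets 24 − 5 = 19; no warranty nets 13. Reliable prefers the warranty.
Flimsy: the warranty nets 24 − 9 = 15; no warranty nets 13. Flimsy would deviate to the warranty.
Flimsy has a profitable deviation, so the profile is not an equilibrium.

No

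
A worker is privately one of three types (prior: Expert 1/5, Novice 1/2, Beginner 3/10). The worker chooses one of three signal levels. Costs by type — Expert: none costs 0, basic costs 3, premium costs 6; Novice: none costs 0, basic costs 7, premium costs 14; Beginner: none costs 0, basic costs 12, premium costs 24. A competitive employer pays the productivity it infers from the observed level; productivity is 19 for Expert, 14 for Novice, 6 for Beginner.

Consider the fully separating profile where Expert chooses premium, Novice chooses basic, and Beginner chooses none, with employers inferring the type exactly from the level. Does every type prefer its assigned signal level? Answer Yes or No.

Separating wages: premium → 19, basic → 14, none → 6.
Expert (assigned premium): none: 6 − 0 = 6; basic: 14 − 3 = 11; premium: 19 − 6 = 13. Expert stays.
Novice (assigned basic): none: 6 − 0 = 6; basic: 14 − 7 = 7; premium: 19 − 14 = 5. Novice stays.
Beginner (assigned none): none: 6 − 0 = 6; basic: 14 − 12 = 2; premium: 19 − 24 = -5. Beginner stays.
Every type prefers its assigned level; separation holds.

Yes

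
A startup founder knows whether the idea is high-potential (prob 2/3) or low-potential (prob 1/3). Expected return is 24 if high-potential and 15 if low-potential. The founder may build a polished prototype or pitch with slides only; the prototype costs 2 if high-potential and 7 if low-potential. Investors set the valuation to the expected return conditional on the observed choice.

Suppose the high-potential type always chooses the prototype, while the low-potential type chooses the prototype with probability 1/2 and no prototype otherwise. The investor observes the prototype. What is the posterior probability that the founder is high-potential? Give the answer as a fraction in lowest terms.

4/5

P(the prototype) = (2/3)·1 + (1/3)·(1/2) = 5/6.
By Bayes' rule, P(high-potential | the prototype) = (2/3) / (5/6) = 4/5.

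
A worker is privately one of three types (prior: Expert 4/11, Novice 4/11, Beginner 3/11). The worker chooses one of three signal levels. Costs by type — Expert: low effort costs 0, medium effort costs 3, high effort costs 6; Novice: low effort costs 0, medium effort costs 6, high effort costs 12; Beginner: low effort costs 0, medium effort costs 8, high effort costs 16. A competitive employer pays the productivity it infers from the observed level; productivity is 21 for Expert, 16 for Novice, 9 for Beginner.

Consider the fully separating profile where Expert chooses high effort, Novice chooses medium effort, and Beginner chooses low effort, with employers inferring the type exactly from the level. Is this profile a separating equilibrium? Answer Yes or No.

Yes

Separating wages: high effort → 21, medium effort → 16, low effort → 9.
Expert (assigned high effort): low effort: 9 − 0 = 9; medium effort: 16 − 3 = 13; high effort: 21 − 6 = 15. Expert stays.
Novice (assigned medium effort): low effort: 9 − 0 = 9; medium effort: 16 − 6 = 10; high effort: 21 − 12 = 9. Novice stays.
Beginner (assigned low effort): low effort: 9 − 0 = 9; medium effort: 16 − 8 = 8; high effort: 21 − 16 = 5. Beginner stays.
Every type prefers its assigned level; separation holds.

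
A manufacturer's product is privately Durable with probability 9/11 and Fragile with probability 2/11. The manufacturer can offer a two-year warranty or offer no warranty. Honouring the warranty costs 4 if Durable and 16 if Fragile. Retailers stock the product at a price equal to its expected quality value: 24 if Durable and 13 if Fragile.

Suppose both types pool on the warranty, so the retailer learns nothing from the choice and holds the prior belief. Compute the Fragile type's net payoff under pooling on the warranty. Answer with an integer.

Pooled price = 9/11·24 + 2/11·13 = 22.
Fragile pays cost 16 for the warranty, so net payoff = 22 − 16 = 6.

6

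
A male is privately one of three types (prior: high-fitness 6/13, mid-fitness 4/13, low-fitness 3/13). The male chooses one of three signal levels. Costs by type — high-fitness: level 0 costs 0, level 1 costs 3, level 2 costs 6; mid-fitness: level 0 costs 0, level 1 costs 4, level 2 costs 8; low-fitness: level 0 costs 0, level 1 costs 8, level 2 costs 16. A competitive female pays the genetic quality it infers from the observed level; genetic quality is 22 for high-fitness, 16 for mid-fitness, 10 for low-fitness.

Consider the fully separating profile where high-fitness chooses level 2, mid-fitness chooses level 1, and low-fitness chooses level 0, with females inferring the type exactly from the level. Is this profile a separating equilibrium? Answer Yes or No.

Separating mating payoffs: level 2 → 22, level 1 → 16, level 0 → 10.
high-fitness (assigned level 2): level 0: 10 − 0 = 10; level 1: 16 − 3 = 13; level 2: 22 − 6 = 16. high-fitness stays.
mid-fitness (assigned level 1): level 0: 10 − 0 = 10; level 1: 16 − 4 = 12; level 2: 22 − 8 = 14. mid-fitness prefers level 2.
low-fitness (assigned level 0): level 0: 10 − 0 = 10; level 1: 16 − 8 = 8; level 2: 22 − 16 = 6. low-fitness stays.
At least one type deviates; the separating profile fails.

No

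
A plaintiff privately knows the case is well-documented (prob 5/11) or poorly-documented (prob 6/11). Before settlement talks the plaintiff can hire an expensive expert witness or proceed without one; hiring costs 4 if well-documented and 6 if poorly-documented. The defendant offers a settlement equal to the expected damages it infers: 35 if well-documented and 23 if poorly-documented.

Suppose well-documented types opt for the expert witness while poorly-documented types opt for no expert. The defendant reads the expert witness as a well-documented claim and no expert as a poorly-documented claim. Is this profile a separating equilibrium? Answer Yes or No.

No

Under these beliefs, the expert witness earns settlement 35 and no expert earns settlement 23.
well-documented: the expert witness nets 35 − 4 = 31; no expert nets 23. well-documented prefers the expert witness.
poorly-documented: the expert witness nets 35 − 6 = 29; no expert nets 23. poorly-documented would deviate to the expert witness.
poorly-documented has a profitable deviation, so the profile is not an equilibrium.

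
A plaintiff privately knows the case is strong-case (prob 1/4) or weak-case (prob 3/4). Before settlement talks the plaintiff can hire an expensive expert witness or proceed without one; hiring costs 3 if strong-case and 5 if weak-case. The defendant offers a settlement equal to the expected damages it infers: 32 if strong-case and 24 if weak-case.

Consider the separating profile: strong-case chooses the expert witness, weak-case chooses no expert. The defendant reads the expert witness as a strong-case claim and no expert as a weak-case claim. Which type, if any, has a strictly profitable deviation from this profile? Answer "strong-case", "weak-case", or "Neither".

The expert witness pays 32; no expert pays 24.
strong-case: assigned the expert witness, nets 32 − 3 = 29; deviating to no expert nets 24.
weak-case: assigned no expert, nets 24; deviating to the expert witness nets 32 − 5 = 27.
The weak-case type gains 3 by deviating.

weak-case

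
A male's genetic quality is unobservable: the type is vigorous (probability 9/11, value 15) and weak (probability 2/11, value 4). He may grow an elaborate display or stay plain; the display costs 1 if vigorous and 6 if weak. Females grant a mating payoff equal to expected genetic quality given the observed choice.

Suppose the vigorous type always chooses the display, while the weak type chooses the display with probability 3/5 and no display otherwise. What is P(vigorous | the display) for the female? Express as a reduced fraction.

15/17

P(the display) = (9/11)·1 + (2/11)·(3/5) = 51/55.
By Bayes' rule, P(vigorous | the display) = (9/11) / (51/55) = 15/17.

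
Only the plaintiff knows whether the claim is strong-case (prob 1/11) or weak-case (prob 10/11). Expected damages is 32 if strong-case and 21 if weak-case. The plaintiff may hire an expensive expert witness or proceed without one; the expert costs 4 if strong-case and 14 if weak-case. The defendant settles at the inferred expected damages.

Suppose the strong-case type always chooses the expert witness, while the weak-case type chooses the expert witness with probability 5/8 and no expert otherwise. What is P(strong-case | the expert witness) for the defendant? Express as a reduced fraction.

P(the expert witness) = (1/11)·1 + (10/11)·(5/8) = 29/44.
By Bayes' rule, P(strong-case | the expert witness) = (1/11) / (29/44) = 4/29.

4/29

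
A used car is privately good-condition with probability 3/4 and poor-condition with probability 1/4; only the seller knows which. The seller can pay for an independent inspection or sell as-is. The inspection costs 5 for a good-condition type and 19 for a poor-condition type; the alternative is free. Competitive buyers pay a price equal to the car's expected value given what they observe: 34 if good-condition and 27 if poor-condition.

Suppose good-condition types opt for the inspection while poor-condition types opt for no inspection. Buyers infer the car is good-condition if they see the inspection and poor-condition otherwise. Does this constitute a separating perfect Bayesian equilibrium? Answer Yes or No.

Under these beliefs, the inspection earns price 34 and no inspection earns price 27.
good-condition: the inspection nets 34 − 5 = 29; no inspection nets 27. good-condition prefers the inspection.
poor-condition: the inspection nets 34 − 19 = 15; no inspection nets 27. poor-condition prefers no inspection.
Neither type deviates, so the separating profile is an equilibrium.

Yes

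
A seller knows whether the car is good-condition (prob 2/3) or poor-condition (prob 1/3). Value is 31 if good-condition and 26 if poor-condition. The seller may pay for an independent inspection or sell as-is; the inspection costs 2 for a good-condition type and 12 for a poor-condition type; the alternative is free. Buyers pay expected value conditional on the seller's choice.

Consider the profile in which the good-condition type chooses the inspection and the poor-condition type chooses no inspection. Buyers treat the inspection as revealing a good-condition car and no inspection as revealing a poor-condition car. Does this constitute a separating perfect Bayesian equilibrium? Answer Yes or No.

Yes

Under these beliefs, the inspection earns price 31 and no inspection earns price 26.
good-condition: the inspection nets 31 − 2 = 29; no inspection nets 26. good-condition prefers the inspection.
poor-condition: the inspection nets 31 − 12 = 19; no inspection nets 26. poor-condition prefers no inspection.
Neither type deviates, so the separating profile is an equilibrium.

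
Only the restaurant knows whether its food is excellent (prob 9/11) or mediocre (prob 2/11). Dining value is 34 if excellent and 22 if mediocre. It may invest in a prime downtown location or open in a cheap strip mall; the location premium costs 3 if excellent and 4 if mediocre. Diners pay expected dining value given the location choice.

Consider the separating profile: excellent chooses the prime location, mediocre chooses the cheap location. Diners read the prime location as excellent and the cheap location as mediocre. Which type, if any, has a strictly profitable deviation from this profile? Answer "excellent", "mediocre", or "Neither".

mediocre

The prime location pays 34; the cheap location pays 22.
excellent: assigned the prime location, nets 34 − 3 = 31; deviating to the cheap location nets 22.
mediocre: assigned the cheap location, nets 22; deviating to the prime location nets 34 − 4 = 30.
The mediocre type gains 8 by deviating.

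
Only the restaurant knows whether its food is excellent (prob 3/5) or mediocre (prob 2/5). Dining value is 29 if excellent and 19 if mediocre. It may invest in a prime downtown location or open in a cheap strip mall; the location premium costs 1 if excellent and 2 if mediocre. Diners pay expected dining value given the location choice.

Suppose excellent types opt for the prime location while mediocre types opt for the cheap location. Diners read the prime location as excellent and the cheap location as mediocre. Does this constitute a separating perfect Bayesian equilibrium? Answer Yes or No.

No

Under these beliefs, the prime location earns price premium 29 and the cheap location earns price premium 19.
excellent: the prime location nets 29 − 1 = 28; the cheap location nets 19. excellent prefers the prime location.
mediocre: the prime location nets 29 − 2 = 27; the cheap location nets 19. mediocre would deviate to the prime location.
mediocre has a profitable deviation, so the profile is not an equilibrium.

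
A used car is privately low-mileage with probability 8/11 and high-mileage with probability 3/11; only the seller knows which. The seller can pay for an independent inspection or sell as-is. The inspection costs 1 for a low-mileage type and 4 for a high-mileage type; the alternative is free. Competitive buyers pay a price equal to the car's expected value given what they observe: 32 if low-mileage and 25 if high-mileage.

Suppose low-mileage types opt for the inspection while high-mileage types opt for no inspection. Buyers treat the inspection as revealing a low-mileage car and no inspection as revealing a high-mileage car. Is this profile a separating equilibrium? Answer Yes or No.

No

Under these beliefs, the inspection earns price 32 and no inspection earns price 25.
low-mileage: the inspection nets 32 − 1 = 31; no inspection nets 25. low-mileage prefers the inspection.
high-mileage: the inspection nets 32 − 4 = 28; no inspection nets 25. high-mileage would deviate to the inspection.
high-mileage has a profitable deviation, so the profile is not an equilibrium.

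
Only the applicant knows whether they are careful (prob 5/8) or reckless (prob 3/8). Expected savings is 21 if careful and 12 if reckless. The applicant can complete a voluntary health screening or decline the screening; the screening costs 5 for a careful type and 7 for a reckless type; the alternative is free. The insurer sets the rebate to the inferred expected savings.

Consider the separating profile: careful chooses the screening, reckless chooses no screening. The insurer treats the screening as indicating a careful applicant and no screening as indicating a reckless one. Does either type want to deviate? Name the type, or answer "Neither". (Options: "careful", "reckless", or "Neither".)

reckless

The screening pays 21; no screening pays 12.
careful: assigned the screening, nets 21 − 5 = 16; deviating to no screening nets 12.
reckless: assigned no screening, nets 12; deviating to the screening nets 21 − 7 = 14.
The reckless type gains 2 by deviating.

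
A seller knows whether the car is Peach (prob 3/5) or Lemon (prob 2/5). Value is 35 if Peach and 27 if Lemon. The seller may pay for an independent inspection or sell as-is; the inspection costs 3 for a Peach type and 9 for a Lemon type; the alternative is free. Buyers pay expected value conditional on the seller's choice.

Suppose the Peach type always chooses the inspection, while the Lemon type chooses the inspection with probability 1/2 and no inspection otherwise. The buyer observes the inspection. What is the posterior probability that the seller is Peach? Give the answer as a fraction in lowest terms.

P(the inspection) = (3/5)·1 + (2/5)·(1/2) = 4/5.
By Bayes' rule, P(Peach | the inspection) = (3/5) / (4/5) = 3/4.

3/4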